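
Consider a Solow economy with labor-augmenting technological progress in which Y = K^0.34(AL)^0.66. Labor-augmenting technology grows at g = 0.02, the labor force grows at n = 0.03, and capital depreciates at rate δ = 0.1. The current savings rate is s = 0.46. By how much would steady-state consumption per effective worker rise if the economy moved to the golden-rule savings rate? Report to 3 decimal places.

Capital per effective worker breaks even when investment replaces (n + g + δ)·k; here n + g + δ = 0.15.
Current steady state (s = 0.46): k* = (0.46/0.15)^(1/0.66) ≈ 5.4623, y* = 5.4623^0.34 ≈ 1.7812, c* = (1−0.46)·1.7812 ≈ 0.9618.
At the golden rule the marginal product of capital equals n+g+δ: 0.34·k^(0.34−1) = 0.15. Solving, k_gold = (0.34/0.15)^(1/0.66) ≈ 3.4551.
y_gold = 3.4551^0.34 ≈ 1.5243, c_gold = y_gold − 0.15·k_gold ≈ 1.0061.
Gain: Δc = 1.0061 − 0.9618 ≈ 0.0442.

Δc ≈ 0.044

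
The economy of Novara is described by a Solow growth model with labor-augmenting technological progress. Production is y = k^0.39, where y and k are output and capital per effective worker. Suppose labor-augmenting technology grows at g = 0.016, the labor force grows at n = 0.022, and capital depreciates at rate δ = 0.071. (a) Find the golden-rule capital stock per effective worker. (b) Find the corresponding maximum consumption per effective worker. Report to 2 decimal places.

(a) k_gold ≈ 8.08; (b) c_gold ≈ 1.38

Capital per effective worker breaks even when investment replaces (n + g + δ)·k; here n + g + δ = 0.109.
At the golden rule the marginal product of capital equals n+g+δ: 0.39·k^(0.39−1) = 0.109. Solving, k_gold = (0.39/0.109)^(1/0.61) ≈ 8.0836.
y_gold = 8.0836^0.39 ≈ 2.2593; c_gold = y_gold − 0.109·k_gold ≈ 1.3781.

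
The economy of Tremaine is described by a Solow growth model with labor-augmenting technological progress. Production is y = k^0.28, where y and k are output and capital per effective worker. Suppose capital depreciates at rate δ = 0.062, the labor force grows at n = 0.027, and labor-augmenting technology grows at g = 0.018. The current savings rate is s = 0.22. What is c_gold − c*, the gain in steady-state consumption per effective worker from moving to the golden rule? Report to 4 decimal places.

Capital per effective worker breaks even when investment replaces (n + g + δ)·k; here n + g + δ = 0.107.
Current steady state (s = 0.22): k* = (0.22/0.107)^(1/0.72) ≈ 2.7213, y* = 2.7213^0.28 ≈ 1.3235, c* = (1−0.22)·1.3235 ≈ 1.0324.
At the golden rule the marginal product of capital equals n+g+δ: 0.28·k^(0.28−1) = 0.107. Solving, k_gold = (0.28/0.107)^(1/0.72) ≈ 3.8040.
y_gold = 3.8040^0.28 ≈ 1.4537, c_gold = y_gold − 0.107·k_gold ≈ 1.0466.
Gain: Δc = 1.0466 − 1.0324 ≈ 0.0143.

Δc ≈ 0.0143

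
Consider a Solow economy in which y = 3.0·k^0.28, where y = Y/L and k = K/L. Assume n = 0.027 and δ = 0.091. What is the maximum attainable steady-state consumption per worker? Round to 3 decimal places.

c_gold ≈ 4.634

Break-even investment rate: n + δ = 0.027 + 0.091 = 0.118.
Golden rule sets MPK = n+δ: 0.28·3.0·k^(0.28−1) = 0.118, so k_gold = (0.28·3.0/0.118)^(1/0.72) ≈ 15.2716.
y_gold = 3.0·15.2716^0.28 ≈ 6.4359.
c_gold = y_gold − (n+δ)·k_gold = 6.4359 − 0.118·15.2716 ≈ 4.6338.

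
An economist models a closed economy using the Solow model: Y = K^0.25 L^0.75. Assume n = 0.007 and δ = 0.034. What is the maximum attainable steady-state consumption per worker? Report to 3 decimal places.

c_gold ≈ 1.370

Capital per worker breaks even when investment replaces (n + δ)·k; here n + δ = 0.041.
Setting f'(k) = n+δ gives 0.25·k^(0.25−1) = 0.041, hence k_gold = (0.25/0.041)^(1/0.75) ≈ 11.1397.
y_gold = 11.1397^0.25 ≈ 1.8269.
c_gold = y_gold − (n+δ)·k_gold = 1.8269 − 0.041·11.1397 ≈ 1.3702.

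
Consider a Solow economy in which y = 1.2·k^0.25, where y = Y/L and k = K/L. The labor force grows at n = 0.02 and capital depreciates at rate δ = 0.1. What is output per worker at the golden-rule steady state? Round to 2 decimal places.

The effective depreciation rate is n + δ = 0.02 + 0.1 = 0.12.
Maximizing c = f(k) − (n+δ)·k gives f'(k) = n+δ, i.e. 0.25·1.2·k^(0.25−1) = 0.12, so k_gold = (0.25·1.2/0.12)^(1/0.75) ≈ 3.3930.
Output: y_gold = 1.2·k_gold^0.25 = 1.2·3.3930^0.25 ≈ 1.6287.

y_gold ≈ 1.63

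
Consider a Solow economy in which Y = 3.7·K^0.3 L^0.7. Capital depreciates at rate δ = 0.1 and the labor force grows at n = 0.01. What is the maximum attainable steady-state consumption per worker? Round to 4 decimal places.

Break-even investment rate: n + δ = 0.01 + 0.1 = 0.11.
Maximizing c = f(k) − (n+δ)·k gives f'(k) = n+δ, i.e. 0.3·3.7·k^(0.3−1) = 0.11, so k_gold = (0.3·3.7/0.11)^(1/0.7) ≈ 27.1760.
y_gold = 3.7·27.1760^0.3 ≈ 9.9645.
c_gold = y_gold − (n+δ)·k_gold = 9.9645 − 0.11·27.1760 ≈ 6.9752.

c_gold ≈ 6.9752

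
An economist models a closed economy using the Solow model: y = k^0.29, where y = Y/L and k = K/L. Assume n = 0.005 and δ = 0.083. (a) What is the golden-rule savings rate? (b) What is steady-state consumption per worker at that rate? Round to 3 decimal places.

n + δ = 0.005 + 0.083 = 0.088.
For Cobb-Douglas, s_gold equals capital's share: s_gold = 0.29.
Setting f'(k) = n+δ gives 0.29·k^(0.29−1) = 0.088, hence k_gold = (0.29/0.088)^(1/0.71) ≈ 5.3636.
y_gold = 5.3636^0.29 ≈ 1.6276; c_gold = (1−0.29)·y_gold ≈ 1.1556.

(a) s_gold = 0.290; (b) c_gold ≈ 1.156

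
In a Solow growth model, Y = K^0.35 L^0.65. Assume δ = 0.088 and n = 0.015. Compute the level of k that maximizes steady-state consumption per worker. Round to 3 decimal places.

The effective depreciation rate is n + δ = 0.015 + 0.088 = 0.103.
Golden rule sets MPK = n+δ: 0.35·k^(0.35−1) = 0.103, so k_gold = (0.35/0.103)^(1/0.65) ≈ 6.5657.

k_gold ≈ 6.566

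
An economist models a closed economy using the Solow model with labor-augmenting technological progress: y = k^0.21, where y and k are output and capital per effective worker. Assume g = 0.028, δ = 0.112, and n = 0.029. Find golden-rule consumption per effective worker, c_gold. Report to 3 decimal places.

c_gold ≈ 0.837

n + g + δ = 0.029 + 0.028 + 0.112 = 0.169.
Golden rule sets MPK = n+g+δ: 0.21·k^(0.21−1) = 0.169, so k_gold = (0.21/0.169)^(1/0.79) ≈ 1.3165.
y_gold = 1.3165^0.21 ≈ 1.0594.
c_gold = y_gold − (n+g+δ)·k_gold = 1.0594 − 0.169·1.3165 ≈ 0.8370.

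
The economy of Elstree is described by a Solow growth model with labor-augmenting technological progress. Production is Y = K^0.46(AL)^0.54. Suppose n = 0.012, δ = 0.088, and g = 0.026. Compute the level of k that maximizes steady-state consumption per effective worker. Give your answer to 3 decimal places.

Capital per effective worker breaks even when investment replaces (n + g + δ)·k; here n + g + δ = 0.126.
Maximizing c = f(k) − (n+g+δ)·k gives f'(k) = n+g+δ, i.e. 0.46·k^(0.46−1) = 0.126, so k_gold = (0.46/0.126)^(1/0.54) ≈ 11.0017.

k_gold ≈ 11.002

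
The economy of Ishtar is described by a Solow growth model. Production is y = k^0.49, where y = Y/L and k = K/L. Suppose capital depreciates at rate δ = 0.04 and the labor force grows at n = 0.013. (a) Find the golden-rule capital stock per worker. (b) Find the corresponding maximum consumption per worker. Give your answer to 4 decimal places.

(a) k_gold ≈ 78.3360; (b) c_gold ≈ 4.3213

Capital per worker breaks even when investment replaces (n + δ)·k; here n + δ = 0.053.
Maximizing c = f(k) − (n+δ)·k gives f'(k) = n+δ, i.e. 0.49·k^(0.49−1) = 0.053, so k_gold = (0.49/0.053)^(1/0.51) ≈ 78.3360.
y_gold = 78.3360^0.49 ≈ 8.4731; c_gold = y_gold − 0.053·k_gold ≈ 4.3213.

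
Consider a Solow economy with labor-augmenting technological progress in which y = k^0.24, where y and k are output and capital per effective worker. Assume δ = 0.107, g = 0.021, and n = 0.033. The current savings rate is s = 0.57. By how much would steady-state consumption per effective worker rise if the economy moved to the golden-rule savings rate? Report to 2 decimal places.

Break-even investment rate: n + g + δ = 0.033 + 0.021 + 0.107 = 0.161.
Current steady state (s = 0.57): k* = (0.57/0.161)^(1/0.76) ≈ 5.2776, y* = 5.2776^0.24 ≈ 1.4907, c* = (1−0.57)·1.4907 ≈ 0.6410.
At the golden rule the marginal product of capital equals n+g+δ: 0.24·k^(0.24−1) = 0.161. Solving, k_gold = (0.24/0.161)^(1/0.76) ≈ 1.6910.
y_gold = 1.6910^0.24 ≈ 1.1344, c_gold = y_gold − 0.161·k_gold ≈ 0.8621.
Gain: Δc = 0.8621 − 0.6410 ≈ 0.2211.

Δc ≈ 0.22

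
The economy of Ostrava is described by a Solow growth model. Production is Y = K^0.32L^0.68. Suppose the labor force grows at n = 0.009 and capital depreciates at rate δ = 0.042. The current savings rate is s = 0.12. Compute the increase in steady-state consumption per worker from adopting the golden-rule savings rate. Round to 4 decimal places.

Δc ≈ 0.2975

The effective depreciation rate is n + δ = 0.009 + 0.042 = 0.051.
Current steady state (s = 0.12): k* = (0.12/0.051)^(1/0.68) ≈ 3.5195, y* = 3.5195^0.32 ≈ 1.4958, c* = (1−0.12)·1.4958 ≈ 1.3163.
At the golden rule the marginal product of capital equals n+δ: 0.32·k^(0.32−1) = 0.051. Solving, k_gold = (0.32/0.051)^(1/0.68) ≈ 14.8906.
y_gold = 14.8906^0.32 ≈ 2.3732, c_gold = y_gold − 0.051·k_gold ≈ 1.6138.
Gain: Δc = 1.6138 − 1.3163 ≈ 0.2975.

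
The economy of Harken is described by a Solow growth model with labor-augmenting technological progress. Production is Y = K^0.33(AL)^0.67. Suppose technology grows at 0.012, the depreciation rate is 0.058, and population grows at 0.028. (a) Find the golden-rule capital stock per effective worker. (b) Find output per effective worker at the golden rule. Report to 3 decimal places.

n + g + δ = 0.028 + 0.012 + 0.058 = 0.098.
Setting f'(k) = n+g+δ gives 0.33·k^(0.33−1) = 0.098, hence k_gold = (0.33/0.098)^(1/0.67) ≈ 6.1235.
y_gold = 6.1235^0.33 ≈ 1.8185.

(a) k_gold ≈ 6.123; (b) y_gold ≈ 1.818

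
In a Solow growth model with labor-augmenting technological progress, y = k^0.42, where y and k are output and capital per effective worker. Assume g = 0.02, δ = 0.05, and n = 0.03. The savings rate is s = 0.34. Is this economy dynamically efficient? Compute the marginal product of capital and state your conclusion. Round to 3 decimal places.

dynamically efficient; MPK ≈ 0.124

Capital per effective worker breaks even when investment replaces (n + g + δ)·k; here n + g + δ = 0.1.
Steady-state k*: s·k^0.42 = 0.1·k gives k* = (0.34/0.1)^(1/0.58) ≈ 8.2479.
MPK = 0.42·8.2479^(-0.58) ≈ 0.1235.
MPK > n+g+δ = 0.1, so the economy is dynamically efficient (under-saving).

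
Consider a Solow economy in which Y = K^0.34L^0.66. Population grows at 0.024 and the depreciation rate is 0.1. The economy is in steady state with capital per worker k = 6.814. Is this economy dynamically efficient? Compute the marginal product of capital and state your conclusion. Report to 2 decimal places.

dynamically inefficient; MPK ≈ 0.10

Capital per worker breaks even when investment replaces (n + δ)·k; here n + δ = 0.124.
MPK = 0.34·k^(0.34−1) = 0.34·6.814^(-0.66) ≈ 0.0958.
MPK < 0.124, so the economy is dynamically inefficient (over-saving).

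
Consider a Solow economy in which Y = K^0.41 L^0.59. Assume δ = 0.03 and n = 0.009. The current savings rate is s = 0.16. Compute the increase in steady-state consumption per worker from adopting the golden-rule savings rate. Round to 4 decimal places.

Capital per worker breaks even when investment replaces (n + δ)·k; here n + δ = 0.039.
Current steady state (s = 0.16): k* = (0.16/0.039)^(1/0.59) ≈ 10.9415, y* = 10.9415^0.41 ≈ 2.6670, c* = (1−0.16)·2.6670 ≈ 2.2403.
Maximizing c = f(k) − (n+δ)·k gives f'(k) = n+δ, i.e. 0.41·k^(0.41−1) = 0.039, so k_gold = (0.41/0.039)^(1/0.59) ≈ 53.9172.
y_gold = 53.9172^0.41 ≈ 5.1287, c_gold = y_gold − 0.039·k_gold ≈ 3.0259.
Gain: Δc = 3.0259 − 2.2403 ≈ 0.7857.

Δc ≈ 0.7857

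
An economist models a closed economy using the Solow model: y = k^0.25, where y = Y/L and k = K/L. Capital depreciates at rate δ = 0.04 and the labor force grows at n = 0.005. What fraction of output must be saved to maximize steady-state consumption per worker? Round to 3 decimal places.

s_gold = 0.250

n + δ = 0.005 + 0.04 = 0.045.
At the golden rule MPK = n+δ, and in any Cobb-Douglas steady state s = (n+δ)·k/y = MPK·k/y = capital's share 0.25.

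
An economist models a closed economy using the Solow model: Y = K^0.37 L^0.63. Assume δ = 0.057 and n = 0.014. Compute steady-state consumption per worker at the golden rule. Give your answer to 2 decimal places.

c_gold ≈ 1.66

Break-even investment rate: n + δ = 0.014 + 0.057 = 0.071.
Setting f'(k) = n+δ gives 0.37·k^(0.37−1) = 0.071, hence k_gold = (0.37/0.071)^(1/0.63) ≈ 13.7406.
y_gold = 13.7406^0.37 ≈ 2.6367.
c_gold = y_gold − (n+δ)·k_gold = 2.6367 − 0.071·13.7406 ≈ 1.6611.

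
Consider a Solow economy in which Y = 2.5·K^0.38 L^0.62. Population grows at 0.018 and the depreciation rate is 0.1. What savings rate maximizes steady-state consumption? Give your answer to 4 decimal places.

n + δ = 0.018 + 0.1 = 0.118.
At the golden rule MPK = n+δ, and in any Cobb-Douglas steady state s = (n+δ)·k/y = MPK·k/y = capital's share 0.38.

s_gold = 0.3800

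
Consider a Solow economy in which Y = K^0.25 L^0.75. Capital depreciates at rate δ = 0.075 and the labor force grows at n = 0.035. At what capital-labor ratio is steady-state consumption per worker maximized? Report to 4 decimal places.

n + δ = 0.035 + 0.075 = 0.11.
At the golden rule the marginal product of capital equals n+δ: 0.25·k^(0.25−1) = 0.11. Solving, k_gold = (0.25/0.11)^(1/0.75) ≈ 2.9881.

k_gold ≈ 2.9881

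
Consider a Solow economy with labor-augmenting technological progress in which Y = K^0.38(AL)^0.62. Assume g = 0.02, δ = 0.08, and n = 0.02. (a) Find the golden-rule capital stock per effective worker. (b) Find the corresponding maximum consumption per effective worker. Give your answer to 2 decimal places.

Break-even investment rate: n + g + δ = 0.02 + 0.02 + 0.08 = 0.12.
Golden rule sets MPK = n+g+δ: 0.38·k^(0.38−1) = 0.12, so k_gold = (0.38/0.12)^(1/0.62) ≈ 6.4183.
y_gold = 6.4183^0.38 ≈ 2.0268; c_gold = y_gold − 0.12·k_gold ≈ 1.2566.

(a) k_gold ≈ 6.42; (b) c_gold ≈ 1.26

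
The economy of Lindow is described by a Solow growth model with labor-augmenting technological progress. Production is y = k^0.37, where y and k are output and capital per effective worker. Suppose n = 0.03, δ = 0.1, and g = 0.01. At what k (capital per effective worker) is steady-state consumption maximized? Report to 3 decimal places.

k_gold ≈ 4.677

n + g + δ = 0.03 + 0.01 + 0.1 = 0.14.
Golden rule sets MPK = n+g+δ: 0.37·k^(0.37−1) = 0.14, so k_gold = (0.37/0.14)^(1/0.63) ≈ 4.6769.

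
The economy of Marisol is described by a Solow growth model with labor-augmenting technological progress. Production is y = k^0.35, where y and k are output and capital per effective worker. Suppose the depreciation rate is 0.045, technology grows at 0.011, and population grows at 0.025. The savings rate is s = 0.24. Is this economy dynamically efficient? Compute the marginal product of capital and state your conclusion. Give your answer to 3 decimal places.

dynamically efficient; MPK ≈ 0.118

The effective depreciation rate is n + g + δ = 0.025 + 0.011 + 0.045 = 0.081.
Steady-state k*: s·k^0.35 = 0.081·k gives k* = (0.24/0.081)^(1/0.65) ≈ 5.3178.
MPK = 0.35·5.3178^(-0.65) ≈ 0.1181.
MPK > n+g+δ = 0.081, so the economy is dynamically efficient (under-saving).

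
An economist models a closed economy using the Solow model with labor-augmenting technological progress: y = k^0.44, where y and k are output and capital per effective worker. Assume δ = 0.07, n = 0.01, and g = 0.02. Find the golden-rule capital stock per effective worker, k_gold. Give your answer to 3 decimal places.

k_gold ≈ 14.094

Break-even investment rate: n + g + δ = 0.01 + 0.02 + 0.07 = 0.1.
Maximizing c = f(k) − (n+g+δ)·k gives f'(k) = n+g+δ, i.e. 0.44·k^(0.44−1) = 0.1, so k_gold = (0.44/0.1)^(1/0.56) ≈ 14.0936.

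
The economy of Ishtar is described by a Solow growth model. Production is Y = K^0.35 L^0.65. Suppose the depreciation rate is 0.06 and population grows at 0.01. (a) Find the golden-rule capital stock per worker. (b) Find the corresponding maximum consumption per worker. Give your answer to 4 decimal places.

Capital per worker breaks even when investment replaces (n + δ)·k; here n + δ = 0.07.
At the golden rule the marginal product of capital equals n+δ: 0.35·k^(0.35−1) = 0.07. Solving, k_gold = (0.35/0.07)^(1/0.65) ≈ 11.8943.
y_gold = 11.8943^0.35 ≈ 2.3789; c_gold = y_gold − 0.07·k_gold ≈ 1.5463.

(a) k_gold ≈ 11.8943; (b) c_gold ≈ 1.5463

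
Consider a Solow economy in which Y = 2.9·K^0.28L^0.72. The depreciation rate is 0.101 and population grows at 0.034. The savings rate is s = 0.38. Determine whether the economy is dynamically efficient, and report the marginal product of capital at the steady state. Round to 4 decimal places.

dynamically inefficient; MPK ≈ 0.0995

Capital per worker breaks even when investment replaces (n + δ)·k; here n + δ = 0.135.
Steady-state k*: s·A·k^0.28 = 0.135·k gives k* = (0.38·2.9/0.135)^(1/0.72) ≈ 18.4695.
MPK = 0.28·2.9·18.4695^(-0.72) ≈ 0.0995.
MPK < n+δ = 0.135, so the economy is dynamically inefficient (over-saving).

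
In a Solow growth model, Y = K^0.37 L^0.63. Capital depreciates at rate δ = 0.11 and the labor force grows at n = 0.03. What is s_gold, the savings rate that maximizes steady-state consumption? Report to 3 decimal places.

s_gold = 0.370

Capital per worker breaks even when investment replaces (n + δ)·k; here n + δ = 0.14.
At the golden rule MPK = n+δ, and in any Cobb-Douglas steady state s = (n+δ)·k/y = MPK·k/y = capital's share 0.37.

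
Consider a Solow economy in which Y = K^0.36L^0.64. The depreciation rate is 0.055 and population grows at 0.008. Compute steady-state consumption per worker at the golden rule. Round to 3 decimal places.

c_gold ≈ 1.706

Capital per worker breaks even when investment replaces (n + δ)·k; here n + δ = 0.063.
At the golden rule the marginal product of capital equals n+δ: 0.36·k^(0.36−1) = 0.063. Solving, k_gold = (0.36/0.063)^(1/0.64) ≈ 15.2319.
y_gold = 15.2319^0.36 ≈ 2.6656.
c_gold = y_gold − (n+δ)·k_gold = 2.6656 − 0.063·15.2319 ≈ 1.7060.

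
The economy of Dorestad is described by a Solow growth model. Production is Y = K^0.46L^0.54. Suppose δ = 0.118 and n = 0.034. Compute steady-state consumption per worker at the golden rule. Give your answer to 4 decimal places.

Capital per worker breaks even when investment replaces (n + δ)·k; here n + δ = 0.152.
Golden rule sets MPK = n+δ: 0.46·k^(0.46−1) = 0.152, so k_gold = (0.46/0.152)^(1/0.54) ≈ 7.7729.
y_gold = 7.7729^0.46 ≈ 2.5684.
c_gold = y_gold − (n+δ)·k_gold = 2.5684 − 0.152·7.7729 ≈ 1.3870.

c_gold ≈ 1.3870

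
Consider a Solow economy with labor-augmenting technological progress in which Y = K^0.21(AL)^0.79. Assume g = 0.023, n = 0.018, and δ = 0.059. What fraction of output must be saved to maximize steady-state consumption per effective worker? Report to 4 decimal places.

s_gold = 0.2100

n + g + δ = 0.018 + 0.023 + 0.059 = 0.1.
At the golden rule MPK = n+g+δ, and in any Cobb-Douglas steady state s = (n+g+δ)·k/y = MPK·k/y = capital's share 0.21.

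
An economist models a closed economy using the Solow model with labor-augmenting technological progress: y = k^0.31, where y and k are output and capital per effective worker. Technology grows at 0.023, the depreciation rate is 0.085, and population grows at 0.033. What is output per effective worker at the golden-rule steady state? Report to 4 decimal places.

y_gold ≈ 1.4247

Capital per effective worker breaks even when investment replaces (n + g + δ)·k; here n + g + δ = 0.141.
At the golden rule the marginal product of capital equals n+g+δ: 0.31·k^(0.31−1) = 0.141. Solving, k_gold = (0.31/0.141)^(1/0.69) ≈ 3.1323.
Output: y_gold = k_gold^0.31 = 3.1323^0.31 ≈ 1.4247.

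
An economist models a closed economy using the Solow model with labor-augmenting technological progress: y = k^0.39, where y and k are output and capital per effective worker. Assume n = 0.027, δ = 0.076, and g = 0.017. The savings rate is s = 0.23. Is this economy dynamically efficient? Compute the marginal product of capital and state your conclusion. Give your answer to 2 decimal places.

n + g + δ = 0.027 + 0.017 + 0.076 = 0.12.
Steady-state k*: s·k^0.39 = 0.12·k gives k* = (0.23/0.12)^(1/0.61) ≈ 2.9053.
MPK = 0.39·2.9053^(-0.61) ≈ 0.2035.
MPK > n+g+δ = 0.12, so the economy is dynamically efficient (under-saving).

dynamically efficient; MPK ≈ 0.20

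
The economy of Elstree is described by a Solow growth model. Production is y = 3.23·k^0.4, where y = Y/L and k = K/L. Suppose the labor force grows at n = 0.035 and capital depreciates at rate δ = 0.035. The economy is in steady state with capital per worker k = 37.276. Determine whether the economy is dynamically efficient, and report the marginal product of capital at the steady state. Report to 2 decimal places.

Break-even investment rate: n + δ = 0.035 + 0.035 = 0.07.
MPK = 0.4·3.23·k^(0.4−1) = 0.4·3.23·37.276^(-0.6) ≈ 0.1474.
MPK > 0.07, so the economy is dynamically efficient (under-saving).

dynamically efficient; MPK ≈ 0.15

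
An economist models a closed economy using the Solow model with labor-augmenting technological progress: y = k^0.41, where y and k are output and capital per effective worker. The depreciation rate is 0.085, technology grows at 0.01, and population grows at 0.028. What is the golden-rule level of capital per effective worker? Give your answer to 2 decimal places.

Capital per effective worker breaks even when investment replaces (n + g + δ)·k; here n + g + δ = 0.123.
Maximizing c = f(k) − (n+g+δ)·k gives f'(k) = n+g+δ, i.e. 0.41·k^(0.41−1) = 0.123, so k_gold = (0.41/0.123)^(1/0.59) ≈ 7.6955.

k_gold ≈ 7.70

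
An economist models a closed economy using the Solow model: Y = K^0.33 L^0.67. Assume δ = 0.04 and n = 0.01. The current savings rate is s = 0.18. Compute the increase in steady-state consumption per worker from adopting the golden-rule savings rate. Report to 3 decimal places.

Δc ≈ 0.156

Break-even investment rate: n + δ = 0.01 + 0.04 = 0.05.
Current steady state (s = 0.18): k* = (0.18/0.05)^(1/0.67) ≈ 6.7655, y* = 6.7655^0.33 ≈ 1.8793, c* = (1−0.18)·1.8793 ≈ 1.5410.
At the golden rule the marginal product of capital equals n+δ: 0.33·k^(0.33−1) = 0.05. Solving, k_gold = (0.33/0.05)^(1/0.67) ≈ 16.7186.
y_gold = 16.7186^0.33 ≈ 2.5331, c_gold = y_gold − 0.05·k_gold ≈ 1.6972.
Gain: Δc = 1.6972 − 1.5410 ≈ 0.1562.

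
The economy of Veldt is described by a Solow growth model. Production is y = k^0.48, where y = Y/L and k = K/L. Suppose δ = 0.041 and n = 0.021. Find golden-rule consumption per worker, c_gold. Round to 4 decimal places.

Capital per worker breaks even when investment replaces (n + δ)·k; here n + δ = 0.062.
Golden rule sets MPK = n+δ: 0.48·k^(0.48−1) = 0.062, so k_gold = (0.48/0.062)^(1/0.52) ≈ 51.2066.
y_gold = 51.2066^0.48 ≈ 6.6142.
c_gold = y_gold − (n+δ)·k_gold = 6.6142 − 0.062·51.2066 ≈ 3.4394.

c_gold ≈ 3.4394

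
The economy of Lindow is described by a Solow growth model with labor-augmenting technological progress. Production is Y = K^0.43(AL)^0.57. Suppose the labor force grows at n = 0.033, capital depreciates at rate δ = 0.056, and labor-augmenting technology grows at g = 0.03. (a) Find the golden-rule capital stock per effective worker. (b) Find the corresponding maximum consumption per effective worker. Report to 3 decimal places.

(a) k_gold ≈ 9.524; (b) c_gold ≈ 1.502

The effective depreciation rate is n + g + δ = 0.033 + 0.03 + 0.056 = 0.119.
Maximizing c = f(k) − (n+g+δ)·k gives f'(k) = n+g+δ, i.e. 0.43·k^(0.43−1) = 0.119, so k_gold = (0.43/0.119)^(1/0.57) ≈ 9.5238.
y_gold = 9.5238^0.43 ≈ 2.6357; c_gold = y_gold − 0.119·k_gold ≈ 1.5023.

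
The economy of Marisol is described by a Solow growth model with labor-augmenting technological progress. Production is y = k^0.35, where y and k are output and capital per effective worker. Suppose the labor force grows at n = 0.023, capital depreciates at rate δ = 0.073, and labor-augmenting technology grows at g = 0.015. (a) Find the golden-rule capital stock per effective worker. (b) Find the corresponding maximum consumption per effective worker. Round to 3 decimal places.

Capital per effective worker breaks even when investment replaces (n + g + δ)·k; here n + g + δ = 0.111.
Setting f'(k) = n+g+δ gives 0.35·k^(0.35−1) = 0.111, hence k_gold = (0.35/0.111)^(1/0.65) ≈ 5.8519.
y_gold = 5.8519^0.35 ≈ 1.8559; c_gold = y_gold − 0.111·k_gold ≈ 1.2063.

(a) k_gold ≈ 5.852; (b) c_gold ≈ 1.206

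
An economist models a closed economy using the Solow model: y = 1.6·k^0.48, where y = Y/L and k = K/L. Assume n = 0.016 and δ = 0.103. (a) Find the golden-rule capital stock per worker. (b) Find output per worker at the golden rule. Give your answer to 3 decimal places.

Capital per worker breaks even when investment replaces (n + δ)·k; here n + δ = 0.119.
Setting f'(k) = n+δ gives 0.48·1.6·k^(0.48−1) = 0.119, hence k_gold = (0.48·1.6/0.119)^(1/0.52) ≈ 36.0857.
y_gold = 1.6·36.0857^0.48 ≈ 8.9462.

(a) k_gold ≈ 36.086; (b) y_gold ≈ 8.946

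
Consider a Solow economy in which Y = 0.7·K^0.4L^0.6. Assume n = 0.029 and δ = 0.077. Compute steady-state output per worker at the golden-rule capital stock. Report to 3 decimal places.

Capital per worker breaks even when investment replaces (n + δ)·k; here n + δ = 0.106.
Setting f'(k) = n+δ gives 0.4·0.7·k^(0.4−1) = 0.106, hence k_gold = (0.4·0.7/0.106)^(1/0.6) ≈ 5.0476.
Output: y_gold = 0.7·k_gold^0.4 = 0.7·5.0476^0.4 ≈ 1.3376.

y_gold ≈ 1.338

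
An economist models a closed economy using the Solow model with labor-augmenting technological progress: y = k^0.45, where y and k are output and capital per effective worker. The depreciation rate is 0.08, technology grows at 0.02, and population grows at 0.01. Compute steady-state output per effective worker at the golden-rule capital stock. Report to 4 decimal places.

The effective depreciation rate is n + g + δ = 0.01 + 0.02 + 0.08 = 0.11.
Golden rule sets MPK = n+g+δ: 0.45·k^(0.45−1) = 0.11, so k_gold = (0.45/0.11)^(1/0.55) ≈ 12.9539.
Output: y_gold = k_gold^0.45 = 12.9539^0.45 ≈ 3.1665.

y_gold ≈ 3.1665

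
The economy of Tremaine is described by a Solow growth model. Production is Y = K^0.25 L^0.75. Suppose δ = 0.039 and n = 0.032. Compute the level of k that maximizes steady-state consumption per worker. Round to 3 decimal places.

k_gold ≈ 5.357

n + δ = 0.032 + 0.039 = 0.071.
At the golden rule the marginal product of capital equals n+δ: 0.25·k^(0.25−1) = 0.071. Solving, k_gold = (0.25/0.071)^(1/0.75) ≈ 5.3568.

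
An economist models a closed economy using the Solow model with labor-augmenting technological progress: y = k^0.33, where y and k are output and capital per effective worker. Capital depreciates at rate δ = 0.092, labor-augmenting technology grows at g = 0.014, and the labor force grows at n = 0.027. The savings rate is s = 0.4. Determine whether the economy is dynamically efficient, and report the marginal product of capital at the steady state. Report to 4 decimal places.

Break-even investment rate: n + g + δ = 0.027 + 0.014 + 0.092 = 0.133.
Steady-state k*: s·k^0.33 = 0.133·k gives k* = (0.4/0.133)^(1/0.67) ≈ 5.1730.
MPK = 0.33·5.1730^(-0.67) ≈ 0.1097.
MPK < n+g+δ = 0.133, so the economy is dynamically inefficient (over-saving).

dynamically inefficient; MPK ≈ 0.1097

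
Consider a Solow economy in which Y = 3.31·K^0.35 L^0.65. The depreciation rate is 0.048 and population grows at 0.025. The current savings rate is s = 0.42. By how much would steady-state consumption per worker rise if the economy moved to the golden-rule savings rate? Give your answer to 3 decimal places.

n + δ = 0.025 + 0.048 = 0.073.
Current steady state (s = 0.42): k* = (0.42·3.31/0.073)^(1/0.65) ≈ 93.0793, y* = 3.31·93.0793^0.35 ≈ 16.1781, c* = (1−0.42)·16.1781 ≈ 9.3833.
Golden rule sets MPK = n+δ: 0.35·3.31·k^(0.35−1) = 0.073, so k_gold = (0.35·3.31/0.073)^(1/0.65) ≈ 70.3130.
y_gold = 3.31·70.3130^0.35 ≈ 14.6653, c_gold = y_gold − 0.073·k_gold ≈ 9.5324.
Gain: Δc = 9.5324 − 9.3833 ≈ 0.1492.

Δc ≈ 0.149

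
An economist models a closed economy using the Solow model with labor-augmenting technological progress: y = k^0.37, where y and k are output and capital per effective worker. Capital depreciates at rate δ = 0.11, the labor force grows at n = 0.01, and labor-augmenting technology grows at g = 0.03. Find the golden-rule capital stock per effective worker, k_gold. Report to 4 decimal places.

n + g + δ = 0.01 + 0.03 + 0.11 = 0.15.
Setting f'(k) = n+g+δ gives 0.37·k^(0.37−1) = 0.15, hence k_gold = (0.37/0.15)^(1/0.63) ≈ 4.1918.

k_gold ≈ 4.1918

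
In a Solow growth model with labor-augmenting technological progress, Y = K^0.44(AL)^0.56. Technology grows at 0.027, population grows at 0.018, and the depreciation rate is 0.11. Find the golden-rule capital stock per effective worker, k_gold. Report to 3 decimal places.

n + g + δ = 0.018 + 0.027 + 0.11 = 0.155.
Setting f'(k) = n+g+δ gives 0.44·k^(0.44−1) = 0.155, hence k_gold = (0.44/0.155)^(1/0.56) ≈ 6.4438.

k_gold ≈ 6.444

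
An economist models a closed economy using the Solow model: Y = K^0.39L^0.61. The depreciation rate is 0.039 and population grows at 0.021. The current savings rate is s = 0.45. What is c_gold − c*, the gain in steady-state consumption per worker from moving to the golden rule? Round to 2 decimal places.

Δc ≈ 0.02

Break-even investment rate: n + δ = 0.021 + 0.039 = 0.06.
Current steady state (s = 0.45): k* = (0.45/0.06)^(1/0.61) ≈ 27.1974, y* = 27.1974^0.39 ≈ 3.6263, c* = (1−0.45)·3.6263 ≈ 1.9945.
Maximizing c = f(k) − (n+δ)·k gives f'(k) = n+δ, i.e. 0.39·k^(0.39−1) = 0.06, so k_gold = (0.39/0.06)^(1/0.61) ≈ 21.5102.
y_gold = 21.5102^0.39 ≈ 3.3093, c_gold = y_gold − 0.06·k_gold ≈ 2.0187.
Gain: Δc = 2.0187 − 1.9945 ≈ 0.0242.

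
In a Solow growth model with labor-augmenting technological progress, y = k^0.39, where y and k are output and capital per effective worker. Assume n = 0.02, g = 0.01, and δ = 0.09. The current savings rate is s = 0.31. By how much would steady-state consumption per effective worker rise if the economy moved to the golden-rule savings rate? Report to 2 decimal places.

The effective depreciation rate is n + g + δ = 0.02 + 0.01 + 0.09 = 0.12.
Current steady state (s = 0.31): k* = (0.31/0.12)^(1/0.61) ≈ 4.7392, y* = 4.7392^0.39 ≈ 1.8345, c* = (1−0.31)·1.8345 ≈ 1.2658.
At the golden rule the marginal product of capital equals n+g+δ: 0.39·k^(0.39−1) = 0.12. Solving, k_gold = (0.39/0.12)^(1/0.61) ≈ 6.9048.
y_gold = 6.9048^0.39 ≈ 2.1246, c_gold = y_gold − 0.12·k_gold ≈ 1.2960.
Gain: Δc = 1.2960 − 1.2658 ≈ 0.0302.

Δc ≈ 0.03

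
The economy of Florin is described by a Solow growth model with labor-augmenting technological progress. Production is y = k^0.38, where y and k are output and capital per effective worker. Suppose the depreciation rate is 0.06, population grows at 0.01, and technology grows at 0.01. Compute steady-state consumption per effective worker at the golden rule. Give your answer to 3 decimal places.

Break-even investment rate: n + g + δ = 0.01 + 0.01 + 0.06 = 0.08.
Setting f'(k) = n+g+δ gives 0.38·k^(0.38−1) = 0.08, hence k_gold = (0.38/0.08)^(1/0.62) ≈ 12.3436.
y_gold = 12.3436^0.38 ≈ 2.5986.
c_gold = y_gold − (n+g+δ)·k_gold = 2.5986 − 0.08·12.3436 ≈ 1.6112.

c_gold ≈ 1.611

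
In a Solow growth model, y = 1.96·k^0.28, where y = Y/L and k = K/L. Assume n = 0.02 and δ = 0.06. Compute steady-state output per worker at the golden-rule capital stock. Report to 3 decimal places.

Break-even investment rate: n + δ = 0.02 + 0.06 = 0.08.
At the golden rule the marginal product of capital equals n+δ: 0.28·1.96·k^(0.28−1) = 0.08. Solving, k_gold = (0.28·1.96/0.08)^(1/0.72) ≈ 14.5065.
Output: y_gold = 1.96·k_gold^0.28 = 1.96·14.5065^0.28 ≈ 4.1447.

y_gold ≈ 4.145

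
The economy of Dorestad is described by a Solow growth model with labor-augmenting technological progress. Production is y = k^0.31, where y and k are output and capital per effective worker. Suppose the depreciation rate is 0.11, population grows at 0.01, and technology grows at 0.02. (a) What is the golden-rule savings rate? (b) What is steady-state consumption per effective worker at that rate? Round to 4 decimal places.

The effective depreciation rate is n + g + δ = 0.01 + 0.02 + 0.11 = 0.14.
For Cobb-Douglas, s_gold equals capital's share: s_gold = 0.31.
At the golden rule the marginal product of capital equals n+g+δ: 0.31·k^(0.31−1) = 0.14. Solving, k_gold = (0.31/0.14)^(1/0.69) ≈ 3.1647.
y_gold = 3.1647^0.31 ≈ 1.4292; c_gold = (1−0.31)·y_gold ≈ 0.9862.

(a) s_gold = 0.3100; (b) c_gold ≈ 0.9862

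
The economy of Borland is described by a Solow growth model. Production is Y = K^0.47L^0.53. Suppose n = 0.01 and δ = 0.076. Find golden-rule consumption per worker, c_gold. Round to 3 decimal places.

Capital per worker breaks even when investment replaces (n + δ)·k; here n + δ = 0.086.
Golden rule sets MPK = n+δ: 0.47·k^(0.47−1) = 0.086, so k_gold = (0.47/0.086)^(1/0.53) ≈ 24.6432.
y_gold = 24.6432^0.47 ≈ 4.5092.
c_gold = y_gold − (n+δ)·k_gold = 4.5092 − 0.086·24.6432 ≈ 2.3899.

c_gold ≈ 2.390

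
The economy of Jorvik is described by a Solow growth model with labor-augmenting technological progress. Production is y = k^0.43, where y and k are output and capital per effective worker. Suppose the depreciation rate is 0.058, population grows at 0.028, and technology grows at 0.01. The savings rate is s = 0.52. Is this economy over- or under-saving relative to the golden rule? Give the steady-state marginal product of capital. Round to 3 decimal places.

over-saving; MPK ≈ 0.079

Capital per effective worker breaks even when investment replaces (n + g + δ)·k; here n + g + δ = 0.096.
Steady-state k*: s·k^0.43 = 0.096·k gives k* = (0.52/0.096)^(1/0.57) ≈ 19.3753.
MPK = 0.43·19.3753^(-0.57) ≈ 0.0794.
MPK < n+g+δ = 0.096, so the economy is dynamically inefficient (over-saving).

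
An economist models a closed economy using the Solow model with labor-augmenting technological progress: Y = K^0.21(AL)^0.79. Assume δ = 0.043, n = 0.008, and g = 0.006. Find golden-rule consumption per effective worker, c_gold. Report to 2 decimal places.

Break-even investment rate: n + g + δ = 0.008 + 0.006 + 0.043 = 0.057.
Golden rule sets MPK = n+g+δ: 0.21·k^(0.21−1) = 0.057, so k_gold = (0.21/0.057)^(1/0.79) ≈ 5.2106.
y_gold = 5.2106^0.21 ≈ 1.4143.
c_gold = y_gold − (n+g+δ)·k_gold = 1.4143 − 0.057·5.2106 ≈ 1.1173.

c_gold ≈ 1.12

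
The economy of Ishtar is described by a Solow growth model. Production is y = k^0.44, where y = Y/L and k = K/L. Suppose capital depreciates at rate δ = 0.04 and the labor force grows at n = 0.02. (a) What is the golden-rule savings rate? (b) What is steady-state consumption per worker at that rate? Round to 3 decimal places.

Break-even investment rate: n + δ = 0.02 + 0.04 = 0.06.
For Cobb-Douglas, s_gold equals capital's share: s_gold = 0.44.
At the golden rule the marginal product of capital equals n+δ: 0.44·k^(0.44−1) = 0.06. Solving, k_gold = (0.44/0.06)^(1/0.56) ≈ 35.0898.
y_gold = 35.0898^0.44 ≈ 4.7850; c_gold = (1−0.44)·y_gold ≈ 2.6796.

(a) s_gold = 0.440; (b) c_gold ≈ 2.680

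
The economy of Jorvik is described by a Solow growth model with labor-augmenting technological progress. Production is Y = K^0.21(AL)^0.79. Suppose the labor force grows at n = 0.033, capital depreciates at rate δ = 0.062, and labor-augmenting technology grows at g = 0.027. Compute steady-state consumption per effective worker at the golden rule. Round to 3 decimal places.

c_gold ≈ 0.913

Capital per effective worker breaks even when investment replaces (n + g + δ)·k; here n + g + δ = 0.122.
Maximizing c = f(k) − (n+g+δ)·k gives f'(k) = n+g+δ, i.e. 0.21·k^(0.21−1) = 0.122, so k_gold = (0.21/0.122)^(1/0.79) ≈ 1.9886.
y_gold = 1.9886^0.21 ≈ 1.1553.
c_gold = y_gold − (n+g+δ)·k_gold = 1.1553 − 0.122·1.9886 ≈ 0.9127.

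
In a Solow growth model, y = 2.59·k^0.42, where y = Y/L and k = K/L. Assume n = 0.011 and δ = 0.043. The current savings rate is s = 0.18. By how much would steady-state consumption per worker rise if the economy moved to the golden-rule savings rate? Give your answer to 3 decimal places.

The effective depreciation rate is n + δ = 0.011 + 0.043 = 0.054.
Current steady state (s = 0.18): k* = (0.18·2.59/0.054)^(1/0.58) ≈ 41.1245, y* = 2.59·41.1245^0.42 ≈ 12.3374, c* = (1−0.18)·12.3374 ≈ 10.1166.
Setting f'(k) = n+δ gives 0.42·2.59·k^(0.42−1) = 0.054, hence k_gold = (0.42·2.59/0.054)^(1/0.58) ≈ 177.2326.
y_gold = 2.59·177.2326^0.42 ≈ 22.7870, c_gold = y_gold − 0.054·k_gold ≈ 13.2165.
Gain: Δc = 13.2165 − 10.1166 ≈ 3.0999.

Δc ≈ 3.100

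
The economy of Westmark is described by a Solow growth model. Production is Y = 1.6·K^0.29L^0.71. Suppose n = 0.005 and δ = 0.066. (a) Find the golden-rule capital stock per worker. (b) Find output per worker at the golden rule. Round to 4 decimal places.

(a) k_gold ≈ 14.0687; (b) y_gold ≈ 3.4444

Break-even investment rate: n + δ = 0.005 + 0.066 = 0.071.
Maximizing c = f(k) − (n+δ)·k gives f'(k) = n+δ, i.e. 0.29·1.6·k^(0.29−1) = 0.071, so k_gold = (0.29·1.6/0.071)^(1/0.71) ≈ 14.0687.
y_gold = 1.6·14.0687^0.29 ≈ 3.4444.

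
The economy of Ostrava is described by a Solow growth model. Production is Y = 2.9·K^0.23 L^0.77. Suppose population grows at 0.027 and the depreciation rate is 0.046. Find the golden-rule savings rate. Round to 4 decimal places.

s_gold = 0.2300

n + δ = 0.027 + 0.046 = 0.073.
At the golden rule MPK = n+δ, and in any Cobb-Douglas steady state s = (n+δ)·k/y = MPK·k/y = capital's share 0.23.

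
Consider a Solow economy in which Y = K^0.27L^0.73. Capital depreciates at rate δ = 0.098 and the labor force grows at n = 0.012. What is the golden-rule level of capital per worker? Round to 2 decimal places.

k_gold ≈ 3.42

Capital per worker breaks even when investment replaces (n + δ)·k; here n + δ = 0.11.
Golden rule sets MPK = n+δ: 0.27·k^(0.27−1) = 0.11, so k_gold = (0.27/0.11)^(1/0.73) ≈ 3.4214.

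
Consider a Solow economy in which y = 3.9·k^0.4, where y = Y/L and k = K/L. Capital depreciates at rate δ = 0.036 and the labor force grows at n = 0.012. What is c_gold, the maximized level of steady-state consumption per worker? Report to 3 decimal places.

Break-even investment rate: n + δ = 0.012 + 0.036 = 0.048.
Setting f'(k) = n+δ gives 0.4·3.9·k^(0.4−1) = 0.048, hence k_gold = (0.4·3.9/0.048)^(1/0.6) ≈ 330.9829.
y_gold = 3.9·330.9829^0.4 ≈ 39.7180.
c_gold = y_gold − (n+δ)·k_gold = 39.7180 − 0.048·330.9829 ≈ 23.8308.

c_gold ≈ 23.831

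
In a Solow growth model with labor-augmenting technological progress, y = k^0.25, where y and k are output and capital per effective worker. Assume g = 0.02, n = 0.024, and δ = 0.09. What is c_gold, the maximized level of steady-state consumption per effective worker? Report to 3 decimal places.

c_gold ≈ 0.923

n + g + δ = 0.024 + 0.02 + 0.09 = 0.134.
At the golden rule the marginal product of capital equals n+g+δ: 0.25·k^(0.25−1) = 0.134. Solving, k_gold = (0.25/0.134)^(1/0.75) ≈ 2.2967.
y_gold = 2.2967^0.25 ≈ 1.2311.
c_gold = y_gold − (n+g+δ)·k_gold = 1.2311 − 0.134·2.2967 ≈ 0.9233.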